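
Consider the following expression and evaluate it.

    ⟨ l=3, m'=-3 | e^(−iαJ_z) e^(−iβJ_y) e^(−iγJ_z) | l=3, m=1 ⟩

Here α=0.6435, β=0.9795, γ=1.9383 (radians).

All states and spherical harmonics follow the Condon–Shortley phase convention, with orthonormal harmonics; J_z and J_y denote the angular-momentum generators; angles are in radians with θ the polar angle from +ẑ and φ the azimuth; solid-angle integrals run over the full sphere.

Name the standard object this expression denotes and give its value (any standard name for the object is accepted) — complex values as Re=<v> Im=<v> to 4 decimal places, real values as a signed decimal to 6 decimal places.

This is a Wigner D-matrix element — the rotation-matrix element ⟨l m'| R(α,β,γ) |l m⟩ in the angular-momentum basis.
Split into d^3_{-3,1}(β=0.9795) × two z-phases.
Half-angle: c=0.882450, s=0.470405. N=√(1·720·24·2)=185.903201
The bounds max(0,m−m')=4 and min(l+m,l−m')=4 give 1 term
  k=4: (−1)^0·185.9032/(48)·0.8825^2·0.4704^4 = +0.147678
d^3_{-3,1}(0.9795) = +0.147678
D = (-0.351997+0.936001i)·(+0.147678)·(-0.359287-0.933227i) = +0.147673-0.001152i

Wigner D-matrix element, Re=0.1477 Im=-0.0012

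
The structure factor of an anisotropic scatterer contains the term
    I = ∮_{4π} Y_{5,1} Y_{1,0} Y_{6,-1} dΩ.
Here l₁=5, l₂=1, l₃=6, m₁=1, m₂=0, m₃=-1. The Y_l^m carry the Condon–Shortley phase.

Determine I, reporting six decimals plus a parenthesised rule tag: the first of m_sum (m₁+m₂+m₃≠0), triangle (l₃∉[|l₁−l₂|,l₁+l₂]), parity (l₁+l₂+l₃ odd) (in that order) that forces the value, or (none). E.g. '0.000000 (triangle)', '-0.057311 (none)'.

-0.241725 (none)

Checks pass: Σm=0; 12 even; l₃=6∈[4,6].
(2·5+1)(2·1+1)(2·6+1) = 429
Δ: 0! 10! 2! / 13! → 1/858
sum: t=0:+1/14400 = 1/14400
3j²(5 1 6; 0 0 0) = Δ·Π!·Σ² = 6/143  (sign +1)
sum: t=0:+1/17280 = 1/17280
3j²(5 1 6; 1 0 -1) = Δ·Π!·Σ² = 35/858  (sign -1)
combine: 4πI² = 429·6/143·35/858 = 105/143
take √, sign -1: I = -0.24172507
No selection rule forces the value: the integral is nonzero (none).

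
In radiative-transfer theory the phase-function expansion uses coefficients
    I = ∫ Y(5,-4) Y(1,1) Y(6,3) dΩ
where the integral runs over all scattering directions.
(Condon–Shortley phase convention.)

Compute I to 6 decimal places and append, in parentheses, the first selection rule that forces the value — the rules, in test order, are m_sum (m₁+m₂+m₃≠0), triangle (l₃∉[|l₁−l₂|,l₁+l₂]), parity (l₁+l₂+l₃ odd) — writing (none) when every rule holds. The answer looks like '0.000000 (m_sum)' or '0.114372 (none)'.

-0.070770 (none)

m-sum 0 ✓  L=12 even ✓  4≤6≤6 ✓
Π(2lᵢ+1) = 11×3×13 = 429
triangle coeff Δ(5,1,6) = 1/858
Σ_t [0,0]: t=0:+1/14400 = 1/14400
(3j)²=6/143 [(5 1 6; 0 0 0)], sign=+1
Σ_t [0,0]: t=0:+1/725760 = 1/725760
(3j)²=1/286 [(5 1 6; -4 1 3)], sign=-1
⇒ 4πI² = 9/143
I = (-1)√(9/143/(4π)) = -0.07076985
No selection rule forces the value: the integral is nonzero (none).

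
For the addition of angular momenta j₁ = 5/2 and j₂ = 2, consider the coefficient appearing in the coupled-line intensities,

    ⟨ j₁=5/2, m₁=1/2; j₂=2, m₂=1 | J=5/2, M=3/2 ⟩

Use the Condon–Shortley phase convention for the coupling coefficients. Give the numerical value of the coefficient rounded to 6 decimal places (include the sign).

-0.414039

√[6·2!3!2!/8! · 3!2!3!1!4!1!] = √(216/35)
  +(−1)^1/∏(1,1,1,2,2,0)! = -1/4  (running -1/4)
  +(−1)^2/∏(2,0,0,1,3,1)! = 1/12  (running -1/6)
⟨..|..⟩ = √(216/35)·(-1/6) = -0.414039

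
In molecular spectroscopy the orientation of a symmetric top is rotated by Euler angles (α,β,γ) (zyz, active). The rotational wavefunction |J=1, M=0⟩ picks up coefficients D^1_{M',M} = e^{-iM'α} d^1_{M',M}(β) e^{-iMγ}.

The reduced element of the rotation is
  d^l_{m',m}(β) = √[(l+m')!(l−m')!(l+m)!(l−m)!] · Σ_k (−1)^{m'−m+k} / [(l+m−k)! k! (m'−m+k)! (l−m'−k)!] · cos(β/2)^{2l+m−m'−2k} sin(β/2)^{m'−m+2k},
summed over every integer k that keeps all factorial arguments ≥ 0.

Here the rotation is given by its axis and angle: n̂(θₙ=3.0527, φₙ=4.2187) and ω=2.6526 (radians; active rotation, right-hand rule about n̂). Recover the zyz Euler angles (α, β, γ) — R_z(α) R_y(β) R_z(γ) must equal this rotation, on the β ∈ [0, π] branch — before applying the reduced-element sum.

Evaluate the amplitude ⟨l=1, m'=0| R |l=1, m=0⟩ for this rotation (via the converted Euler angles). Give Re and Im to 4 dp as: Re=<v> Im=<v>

Re=0.9852 Im=0.0000

Axis–angle → zyz. n̂ = (sinθₙcosφₙ, sinθₙsinφₙ, cosθₙ) = (-0.042069, -0.078175, -0.996052), ω = 2.6526.
R = I cosω + sinω [n̂]ₓ + (1−cosω) n̂n̂ᵀ gives
  R = [-0.879474, +0.474074, +0.042173; -0.461690, -0.871300, +0.166368; +0.115616, +0.126846, +0.985161]
β = atan2(√(R₁₃²+R₂₃²), R₃₃) = 0.172485; α = atan2(R₂₃, R₁₃) mod 2π = 1.322534; γ = atan2(R₃₂, −R₃₁) mod 2π = 2.309912
First d^1_{0,0}(β=0.1725), then the phase factors e^{-i(0)α} and e^{-i(0)γ}:
With c≡cos(β/2)=0.996283 and s≡sin(β/2)=0.086135, N=[1·1·1·1]^{1/2}=1.000000
The bounds max(0,m−m')=0 and min(l+m,l−m')=1 give 2 terms
  k=0: (−1)^0·1.0000/(1)·0.9963^2·0.0861^0 = +0.992581
  k=1: (−1)^1·1.0000/(1)·0.9963^0·0.0861^2 = -0.007419
d^1_{0,0}(0.1725) = +0.992581 -0.007419 = +0.985161
D = (+1.000000+0.000000i)·(+0.985161)·(+1.000000+0.000000i) = +0.985161+0.000000i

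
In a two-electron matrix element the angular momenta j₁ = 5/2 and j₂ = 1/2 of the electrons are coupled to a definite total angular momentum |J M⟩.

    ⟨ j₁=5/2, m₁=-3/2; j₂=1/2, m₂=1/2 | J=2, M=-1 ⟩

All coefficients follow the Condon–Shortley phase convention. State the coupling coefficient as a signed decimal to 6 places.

−√(2/3) = -0.816497

√[5·1!4!0!/6! · 1!4!1!0!1!3!] = √(24)
  +(−1)^1/∏(1,0,3,0,1,0)! = -1/6  (running -1/6)
⟨..|..⟩ = √(24)·(-1/6) = -0.816497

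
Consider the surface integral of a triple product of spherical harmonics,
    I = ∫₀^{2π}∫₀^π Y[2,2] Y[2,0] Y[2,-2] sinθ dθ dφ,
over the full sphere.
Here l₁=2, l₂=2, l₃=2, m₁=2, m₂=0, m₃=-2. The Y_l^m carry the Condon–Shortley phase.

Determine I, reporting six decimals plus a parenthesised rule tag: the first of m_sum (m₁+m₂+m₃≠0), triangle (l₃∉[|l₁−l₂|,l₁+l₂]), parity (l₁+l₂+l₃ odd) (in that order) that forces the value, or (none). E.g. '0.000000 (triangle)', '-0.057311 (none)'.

Rules hold: Σm=0, L=6 even, 0≤2≤4.
N = 5·5·5 = 125
Δ = 2!·2!·2!/7! = 1/630
Racah Σ t=0..2: t=0:+1/8 t=1:−1/1 t=2:+1/8 = -3/4
⇒ 3j(2 2 2; 0 0 0)² = 2/35, sgn -1
Racah Σ t=0..0: t=0:+1/8 = 1/8
⇒ 3j(2 2 2; 2 0 -2)² = 2/35, sgn +1
4πI² = N·(3j₀)²·(3jₘ)² = 20/49
I = -1·√(0.408163/4π) = -0.18022375
No selection rule forces the value: the integral is nonzero (none).

-0.180224 (none)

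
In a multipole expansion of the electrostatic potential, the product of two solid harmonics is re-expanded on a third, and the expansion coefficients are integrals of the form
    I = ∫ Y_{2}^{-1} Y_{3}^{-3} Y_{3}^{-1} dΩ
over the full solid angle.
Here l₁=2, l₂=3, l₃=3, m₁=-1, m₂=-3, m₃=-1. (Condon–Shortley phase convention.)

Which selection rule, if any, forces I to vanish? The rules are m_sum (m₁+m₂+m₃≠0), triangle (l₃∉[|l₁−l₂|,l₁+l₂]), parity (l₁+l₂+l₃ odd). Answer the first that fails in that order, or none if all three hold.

azimuthal sum: -1 − 3 − 1 = -5  ✗
1 ≤ 3 ≤ 5 (triangle on l)
L = 2 + 3 + 3 = 8 (even)

m_sum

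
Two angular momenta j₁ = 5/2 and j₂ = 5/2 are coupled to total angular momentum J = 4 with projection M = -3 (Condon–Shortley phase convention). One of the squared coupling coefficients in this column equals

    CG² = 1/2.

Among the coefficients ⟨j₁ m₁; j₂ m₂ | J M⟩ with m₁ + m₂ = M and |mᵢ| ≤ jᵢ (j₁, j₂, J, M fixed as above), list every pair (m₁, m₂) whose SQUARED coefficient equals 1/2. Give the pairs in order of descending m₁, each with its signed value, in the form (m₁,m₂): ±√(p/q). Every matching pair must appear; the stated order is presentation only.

Admissible pairs with m₁+m₂ = M = -3: (-5/2,-1/2), (-3/2,-3/2), (-1/2,-5/2)
  (m₁,m₂)=(-1/2,-5/2): CG² = 1/2, CG = +√(1/2)   ← matches the target
  (m₁,m₂)=(-3/2,-3/2): CG² = 0/1, CG = 0
  (m₁,m₂)=(-5/2,-1/2): CG² = 1/2, CG = −√(1/2)   ← matches the target
Pairs with CG² = 1/2: (-1/2,-5/2): +√(1/2); (-5/2,-1/2): −√(1/2)

(-1/2,-5/2): +√(1/2); (-5/2,-1/2): −√(1/2)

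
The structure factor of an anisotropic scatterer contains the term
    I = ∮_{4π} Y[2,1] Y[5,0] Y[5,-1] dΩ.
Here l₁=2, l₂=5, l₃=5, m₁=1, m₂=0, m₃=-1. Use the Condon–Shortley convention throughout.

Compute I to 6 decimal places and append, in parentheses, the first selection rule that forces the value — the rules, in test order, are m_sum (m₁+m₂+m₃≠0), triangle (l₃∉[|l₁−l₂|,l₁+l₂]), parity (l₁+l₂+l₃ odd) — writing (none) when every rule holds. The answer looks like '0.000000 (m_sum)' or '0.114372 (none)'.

Rules hold: Σm=0, L=12 even, 3≤5≤7.
N = 5·11·11 = 605
Δ = 2!·2!·8!/13! = 1/38610
Racah Σ t=0..2: t=0:+1/2880 t=1:−1/576 t=2:+1/2880 = -1/960
⇒ 3j(2 5 5; 0 0 0)² = 10/429, sgn +1
Racah Σ t=0..1: t=0:+1/1440 t=1:−1/1152 = -1/5760
⇒ 3j(2 5 5; 1 0 -1)² = 1/858, sgn -1
4πI² = N·(3j₀)²·(3jₘ)² = 25/1521
I = -1·√(0.0164366/4π) = -0.03616600
No selection rule forces the value: the integral is nonzero (none).

-0.036166 (none)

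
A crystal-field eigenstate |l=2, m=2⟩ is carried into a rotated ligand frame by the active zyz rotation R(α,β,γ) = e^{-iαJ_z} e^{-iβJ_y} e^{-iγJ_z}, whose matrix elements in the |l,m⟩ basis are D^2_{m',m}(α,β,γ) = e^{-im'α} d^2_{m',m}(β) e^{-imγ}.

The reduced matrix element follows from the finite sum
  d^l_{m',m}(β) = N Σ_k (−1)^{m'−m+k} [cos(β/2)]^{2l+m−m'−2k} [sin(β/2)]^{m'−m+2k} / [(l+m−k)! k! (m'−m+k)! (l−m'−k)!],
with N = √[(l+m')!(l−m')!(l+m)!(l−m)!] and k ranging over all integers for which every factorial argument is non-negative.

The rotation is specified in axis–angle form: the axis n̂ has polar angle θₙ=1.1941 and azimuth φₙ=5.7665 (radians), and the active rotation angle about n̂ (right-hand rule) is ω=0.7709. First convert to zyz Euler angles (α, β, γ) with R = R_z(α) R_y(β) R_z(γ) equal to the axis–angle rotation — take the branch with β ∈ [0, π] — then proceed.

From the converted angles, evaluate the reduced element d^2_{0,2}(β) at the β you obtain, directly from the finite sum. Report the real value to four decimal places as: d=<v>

Axis–angle → zyz. n̂ = (sinθₙcosφₙ, sinθₙsinφₙ, cosθₙ) = (+0.808499, -0.459364, +0.367850), ω = 0.7709.
R = I cosω + sinω [n̂]ₓ + (1−cosω) n̂n̂ᵀ gives
  R = [+0.902087, -0.361311, -0.235994; +0.151312, +0.776941, -0.611119; +0.404158, +0.515574, +0.755539]
β = atan2(√(R₁₃²+R₂₃²), R₃₃) = 0.714319; α = atan2(R₂₃, R₁₃) mod 2π = 4.343864; γ = atan2(R₃₂, −R₃₁) mod 2π = 2.235642
d^2_{0,2}(β=0.7143) via the finite sum:
c=cos(0.714319/2)=0.936894, s=sin(0.714319/2)=0.349615; N=√[2·2·24·1]=9.797959
k∈{2} keeps every argument non-negative
  k=2: (−1)^0·9.7980/(4)·0.9369^2·0.3496^2 = +0.262806
d^2_{0,2}(0.7143) = +0.262806

d=0.2628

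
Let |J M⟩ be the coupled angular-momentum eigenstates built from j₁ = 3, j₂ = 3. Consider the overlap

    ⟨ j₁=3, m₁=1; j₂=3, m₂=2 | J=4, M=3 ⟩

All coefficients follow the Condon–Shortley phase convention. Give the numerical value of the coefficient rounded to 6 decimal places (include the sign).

-0.301511

j₁+j₂−J=2  J+j₁−j₂=4  J−j₁+j₂=4  j₁+j₂+J+1=11
(j₁±m₁, j₂±m₂, J±M) = (4,2,5,1,7,1)
P² = 82944/11
sum k=1..2:
  [1] −1/144 = -1/144
  [2] +1/288 = 1/288
S = -1/288
C² = P²·S² = 1/11 ; C = -0.301511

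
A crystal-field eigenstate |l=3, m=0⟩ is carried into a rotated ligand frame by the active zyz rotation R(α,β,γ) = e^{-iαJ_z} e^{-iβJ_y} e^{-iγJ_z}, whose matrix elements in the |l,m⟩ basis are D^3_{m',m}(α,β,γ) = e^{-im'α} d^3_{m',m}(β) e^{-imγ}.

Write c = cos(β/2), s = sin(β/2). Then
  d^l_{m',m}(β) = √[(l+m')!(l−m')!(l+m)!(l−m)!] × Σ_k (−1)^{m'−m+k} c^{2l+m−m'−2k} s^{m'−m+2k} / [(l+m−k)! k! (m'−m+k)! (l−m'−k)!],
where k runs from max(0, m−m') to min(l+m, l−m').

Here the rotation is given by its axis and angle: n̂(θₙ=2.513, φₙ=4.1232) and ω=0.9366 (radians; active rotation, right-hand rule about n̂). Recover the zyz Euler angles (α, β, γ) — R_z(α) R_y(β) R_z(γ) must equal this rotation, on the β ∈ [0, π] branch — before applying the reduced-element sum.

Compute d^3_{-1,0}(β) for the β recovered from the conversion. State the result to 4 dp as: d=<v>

d=0.5962

Axis–angle → zyz. n̂ = (sinθₙcosφₙ, sinθₙsinφₙ, cosθₙ) = (-0.326748, -0.488864, -0.808856), ω = 0.9366.
R = I cosω + sinω [n̂]ₓ + (1−cosω) n̂n̂ᵀ gives
  R = [+0.636033, +0.716660, -0.286113; -0.586485, +0.689911, +0.424333; +0.501494, -0.102089, +0.859116]
β = atan2(√(R₁₃²+R₂₃²), R₃₃) = 0.537256; α = atan2(R₂₃, R₁₃) mod 2π = 2.164040; γ = atan2(R₃₂, −R₃₁) mod 2π = 3.342418
d^3_{-1,0}(β=0.5373) via the finite sum:
Half-angle: c=0.964136, s=0.265409. N=√(2·24·6·6)=41.569219
k: max(0,(0)−(-1))=1 … min(3+(0),3−(-1))=3
  k=1: (−1)^0·41.5692/(12)·0.9641^5·0.2654^1 = +0.765944
  k=2: (−1)^1·41.5692/(4)·0.9641^3·0.2654^3 = -0.174129
  k=3: (−1)^2·41.5692/(12)·0.9641^1·0.2654^5 = +0.004399
d^3_{-1,0}(0.5373) = +0.765944 -0.174129 +0.004399 = +0.596213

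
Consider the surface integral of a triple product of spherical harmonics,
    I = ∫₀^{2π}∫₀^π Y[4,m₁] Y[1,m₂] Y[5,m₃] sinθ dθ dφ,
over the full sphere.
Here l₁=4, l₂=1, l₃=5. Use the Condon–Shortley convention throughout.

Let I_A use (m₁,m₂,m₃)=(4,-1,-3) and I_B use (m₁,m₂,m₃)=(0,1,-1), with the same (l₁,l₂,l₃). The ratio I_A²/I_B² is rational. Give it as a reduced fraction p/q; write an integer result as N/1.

Same 4,1,5: normalisation and zero-m 3j drop out of the ratio.
A: Δ: 0! 8! 2! / 11! → 1/495; sum: t=0:+1/80640 = 1/80640; 3j²(4 1 5; 4 -1 -3) = Δ·Π!·Σ² = 1/495  (sign +1)
B: Δ: 0! 8! 2! / 11! → 1/495; sum: t=0:+1/1152 = 1/1152; 3j²(4 1 5; 0 1 -1) = Δ·Π!·Σ² = 1/33  (sign +1)
I_A²/I_B² = (1/495)/(1/33) = 1/15

1/15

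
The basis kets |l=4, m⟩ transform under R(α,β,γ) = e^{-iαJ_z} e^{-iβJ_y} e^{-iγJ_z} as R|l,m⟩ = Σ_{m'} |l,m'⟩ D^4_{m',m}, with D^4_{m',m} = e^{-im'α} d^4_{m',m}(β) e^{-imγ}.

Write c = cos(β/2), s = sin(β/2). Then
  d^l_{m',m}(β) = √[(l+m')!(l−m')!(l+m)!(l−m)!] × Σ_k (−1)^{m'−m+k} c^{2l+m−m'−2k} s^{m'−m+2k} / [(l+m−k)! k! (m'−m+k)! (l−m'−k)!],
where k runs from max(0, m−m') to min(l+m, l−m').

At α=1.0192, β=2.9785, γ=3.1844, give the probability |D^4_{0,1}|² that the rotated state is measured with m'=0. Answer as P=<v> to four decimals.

P=0.1168

D^4_{0,1}(1.0192,2.9785,3.1844) = e^{-i·0·1.0192}·d^4_{0,1}(2.9785)·e^{-i·1·3.1844}. Compute d first:
With c≡cos(β/2)=0.081456 and s≡sin(β/2)=0.996677, N=[24·24·120·6]^{1/2}=643.987578
k∈{1,2,3,4} keeps every argument non-negative
  k=1: (−1)^0·643.9876/(144)·0.0815^7·0.9967^1 = +0.000000
  k=2: (−1)^1·643.9876/(24)·0.0815^5·0.9967^3 = -0.000095
  k=3: (−1)^2·643.9876/(24)·0.0815^3·0.9967^5 = +0.014263
  k=4: (−1)^3·643.9876/(144)·0.0815^1·0.9967^7 = -0.355893
d^4_{0,1}(2.9785) = +0.000000 -0.000095 +0.014263 -0.355893 = -0.341725
|D^4_{0,1}|² = |d^4_{0,1}(β)|² = (-0.341725)² = 0.116776 (the z-rotation phases have unit modulus)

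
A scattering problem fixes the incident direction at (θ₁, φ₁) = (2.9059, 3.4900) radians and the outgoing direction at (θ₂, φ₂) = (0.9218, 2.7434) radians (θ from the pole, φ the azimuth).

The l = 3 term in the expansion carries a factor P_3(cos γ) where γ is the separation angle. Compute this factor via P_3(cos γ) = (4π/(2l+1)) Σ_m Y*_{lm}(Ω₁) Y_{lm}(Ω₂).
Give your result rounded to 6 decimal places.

Summing Y*_{l m}(θ₁,φ₁)·Y_{l m}(θ₂,φ₂) over m ∈ [−3, 3]; prefactor 4π/(2·3+1) = 1.795196:
  [-3]  conj(Y_{3,-3})(Ω₁) = (-0.002665, -0.004596) ; Y_{3,-3}(Ω₂) = (-0.077515, -0.196223) ; Δ = (-0.000695, 0.000879)
  [-2]  conj(Y_{3,-2})(Ω₁) = (-0.041556, -0.034777) ; Y_{3,-2}(Ω₂) = (0.274157, 0.280249) ; Δ = (-0.001647, -0.021180)
  [-1]  conj(Y_{3,-1})(Ω₁) = (-0.264394, -0.096035) ; Y_{3,-1}(Ω₂) = (-0.196135, -0.082507) ; Δ = (0.043933, 0.040650)
  [+0]  conj(Y_{3,0})(Ω₁) = (-0.626785, -0.000000) ; Y_{3,0}(Ω₂) = (-0.264693, 0.000000) ; Δ = (0.165905, 0.000000)
  [+1]  conj(Y_{3,1})(Ω₁) = (0.264394, -0.096035) ; Y_{3,1}(Ω₂) = (0.196135, -0.082507) ; Δ = (0.043933, -0.040650)
  [+2]  conj(Y_{3,2})(Ω₁) = (-0.041556, 0.034777) ; Y_{3,2}(Ω₂) = (0.274157, -0.280249) ; Δ = (-0.001647, 0.021180)
  [+3]  conj(Y_{3,3})(Ω₁) = (0.002665, -0.004596) ; Y_{3,3}(Ω₂) = (0.077515, -0.196223) ; Δ = (-0.000695, -0.000879)
Accumulated sum (0.249088, -0.000000); after 4π/(2l+1) scaling, (0.447162, -0.000000) ⇒ P_3 = 0.447162

0.447162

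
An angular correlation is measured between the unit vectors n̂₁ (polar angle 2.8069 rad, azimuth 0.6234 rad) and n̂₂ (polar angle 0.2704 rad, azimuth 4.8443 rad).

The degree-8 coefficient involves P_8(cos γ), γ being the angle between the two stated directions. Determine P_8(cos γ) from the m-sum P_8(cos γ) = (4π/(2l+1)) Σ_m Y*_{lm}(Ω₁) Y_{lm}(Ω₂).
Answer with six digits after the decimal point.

-0.124136

Term-by-term m-sum for l=8 (normalisation 4π/17 = 0.739198):
  m=-8: Y*=(0.000019, -0.000067)  Y=(0.000007, -0.000012)  product (-0.000000, -0.000000)
  m=-7: Y*=(0.000274, 0.000755)  Y=(-0.000154, -0.000116)  product (0.000000, -0.000000)
  m=-6: Y*=(-0.004836, -0.003300)  Y=(-0.001243, 0.001258)  product (0.000010, -0.000002)
  m=-5: Y*=(0.030482, -0.000750)  Y=(0.007137, 0.009204)  product (0.000224, 0.000275)
  m=-4: Y*=(-0.092743, 0.070211)  Y=(0.048971, -0.028538)  product (-0.002538, 0.006085)
  m=-3: Y*=(0.093516, -0.302952)  Y=(-0.077230, -0.184861)  product (-0.063226, 0.006109)
  m=-2: Y*=(0.179045, 0.533142)  Y=(-0.463162, 0.125108)  product (-0.149628, -0.224531)
  m=-1: Y*=(-0.377757, -0.271628)  Y=(0.083251, 0.627450)  product (0.138984, -0.259637)
  m=+0: Y*=(-0.239201, -0.000000)  Y=(0.065165, 0.000000)  product (-0.015588, -0.000000)
  m=+1: Y*=(0.377757, -0.271628)  Y=(-0.083251, 0.627450)  product (0.138984, 0.259637)
  m=+2: Y*=(0.179045, -0.533142)  Y=(-0.463162, -0.125108)  product (-0.149628, 0.224531)
  m=+3: Y*=(-0.093516, -0.302952)  Y=(0.077230, -0.184861)  product (-0.063226, -0.006109)
  m=+4: Y*=(-0.092743, -0.070211)  Y=(0.048971, 0.028538)  product (-0.002538, -0.006085)
  m=+5: Y*=(-0.030482, -0.000750)  Y=(-0.007137, 0.009204)  product (0.000224, -0.000275)
  m=+6: Y*=(-0.004836, 0.003300)  Y=(-0.001243, -0.001258)  product (0.000010, 0.000002)
  m=+7: Y*=(-0.000274, 0.000755)  Y=(0.000154, -0.000116)  product (0.000000, 0.000000)
  m=+8: Y*=(0.000019, 0.000067)  Y=(0.000007, 0.000012)  product (-0.000000, 0.000000)
Total Σ_m = (-0.167934, -0.000000). Multiply by 0.739198: (-0.124136, -0.000000). P_8(cos γ) = -0.124136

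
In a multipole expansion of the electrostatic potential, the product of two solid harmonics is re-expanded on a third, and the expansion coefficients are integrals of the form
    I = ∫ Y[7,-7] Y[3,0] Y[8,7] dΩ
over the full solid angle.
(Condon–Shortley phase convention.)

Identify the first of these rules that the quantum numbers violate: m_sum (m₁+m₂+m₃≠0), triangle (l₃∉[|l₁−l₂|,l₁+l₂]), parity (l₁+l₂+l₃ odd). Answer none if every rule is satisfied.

none

Σmᵢ = 0  ✓
l₃∈[|l₁−l₂|,l₁+l₂]=[4,10], have l₃=8  ✓
Σlᵢ = 18 ⇒ even  ✓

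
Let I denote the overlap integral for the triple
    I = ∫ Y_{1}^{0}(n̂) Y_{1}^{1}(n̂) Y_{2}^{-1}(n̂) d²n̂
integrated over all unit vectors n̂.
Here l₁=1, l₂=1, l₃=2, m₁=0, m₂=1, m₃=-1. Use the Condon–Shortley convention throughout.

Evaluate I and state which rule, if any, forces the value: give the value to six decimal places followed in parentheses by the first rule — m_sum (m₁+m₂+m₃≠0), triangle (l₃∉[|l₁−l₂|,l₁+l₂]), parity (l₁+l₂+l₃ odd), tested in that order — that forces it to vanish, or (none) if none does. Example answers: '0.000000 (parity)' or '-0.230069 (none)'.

-0.218510 (none)

Checks pass: Σm=0; 4 even; l₃=2∈[0,2].
(2·1+1)(2·1+1)(2·2+1) = 45
Δ: 0! 2! 2! / 5! → 1/30
sum: t=0:+1/1 = 1/1
3j²(1 1 2; 0 0 0) = Δ·Π!·Σ² = 2/15  (sign +1)
sum: t=0:+1/2 = 1/2
3j²(1 1 2; 0 1 -1) = Δ·Π!·Σ² = 1/10  (sign -1)
combine: 4πI² = 45·2/15·1/10 = 3/5
take √, sign -1: I = -0.21850969
No selection rule forces the value: the integral is nonzero (none).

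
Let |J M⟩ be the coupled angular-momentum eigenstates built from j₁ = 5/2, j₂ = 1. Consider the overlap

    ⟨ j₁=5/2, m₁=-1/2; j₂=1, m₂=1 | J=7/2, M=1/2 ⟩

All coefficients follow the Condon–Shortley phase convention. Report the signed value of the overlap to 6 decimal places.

+√(2/7) = +0.534522

triangle: 0!*5!*2!/8! = 240/40320
(j±m)!: 2!*3!*2!*0!*4!*3! = 3456
prefactor² = (2J+1)*Δ*N² = 1152/7
  k=0: +1/(0!*0!*3!*2!*2!*0!) = 1/24
Σ = 1/24  ⇒  CG² = 1152/7*(1/24)² = 2/7
CG = +√(2/7) = +0.534522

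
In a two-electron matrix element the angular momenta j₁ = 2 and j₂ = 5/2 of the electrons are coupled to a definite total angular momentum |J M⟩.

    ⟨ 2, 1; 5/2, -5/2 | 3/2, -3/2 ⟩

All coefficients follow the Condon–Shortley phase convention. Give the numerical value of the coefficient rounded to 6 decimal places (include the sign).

+√(2/7) ≈ +0.534522

triangle: 3!*1!*2!/7! = 12/5040
(j±m)!: 3!*1!*0!*5!*0!*3! = 4320
prefactor² = (2J+1)*Δ*N² = 288/7
  k=0: +1/(0!*3!*1!*0!*0!*2!) = 1/12
Σ = 1/12  ⇒  CG² = 288/7*(1/12)² = 2/7
CG = +√(2/7) = +0.534522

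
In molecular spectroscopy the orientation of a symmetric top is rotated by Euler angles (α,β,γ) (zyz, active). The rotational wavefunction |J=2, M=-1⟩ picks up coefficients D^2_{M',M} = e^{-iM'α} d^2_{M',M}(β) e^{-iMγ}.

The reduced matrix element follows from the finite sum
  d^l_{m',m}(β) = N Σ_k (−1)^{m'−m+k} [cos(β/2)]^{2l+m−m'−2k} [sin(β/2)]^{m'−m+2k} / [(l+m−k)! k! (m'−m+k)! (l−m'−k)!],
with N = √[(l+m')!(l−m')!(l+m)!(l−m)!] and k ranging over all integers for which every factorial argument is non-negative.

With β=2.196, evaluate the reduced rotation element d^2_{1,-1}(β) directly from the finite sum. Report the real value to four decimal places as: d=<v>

d=-0.1352

d^2_{1,-1}(β=2.1960) via the finite sum:
c=cos(2.196000/2)=0.455378, s=sin(2.196000/2)=0.890298; N=√[6·1·1·6]=6.000000
k: max(0,(-1)−(1))=0 … min(2+(-1),2−(1))=1
  k=0: (−1)^2·6.0000/(2)·0.4554^2·0.8903^2 = +0.493101
  k=1: (−1)^3·6.0000/(6)·0.4554^0·0.8903^4 = -0.628264
d^2_{1,-1}(2.1960) = +0.493101 -0.628264 = -0.135163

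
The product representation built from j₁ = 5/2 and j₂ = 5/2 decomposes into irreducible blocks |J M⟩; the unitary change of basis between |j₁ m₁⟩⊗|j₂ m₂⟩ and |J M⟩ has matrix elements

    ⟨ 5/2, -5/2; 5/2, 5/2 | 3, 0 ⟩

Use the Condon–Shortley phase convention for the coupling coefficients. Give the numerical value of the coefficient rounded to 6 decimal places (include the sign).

j₁+j₂−J=2  J+j₁−j₂=3  J−j₁+j₂=3  j₁+j₂+J+1=9
(j₁±m₁, j₂±m₂, J±M) = (0,5,5,0,3,3)
P² = 720
sum k=2..2:
  [2] +1/72 = 1/72
S = 1/72
C² = P²·S² = 5/36 ; C = +0.372678

+0.372678  (= +√(5/36))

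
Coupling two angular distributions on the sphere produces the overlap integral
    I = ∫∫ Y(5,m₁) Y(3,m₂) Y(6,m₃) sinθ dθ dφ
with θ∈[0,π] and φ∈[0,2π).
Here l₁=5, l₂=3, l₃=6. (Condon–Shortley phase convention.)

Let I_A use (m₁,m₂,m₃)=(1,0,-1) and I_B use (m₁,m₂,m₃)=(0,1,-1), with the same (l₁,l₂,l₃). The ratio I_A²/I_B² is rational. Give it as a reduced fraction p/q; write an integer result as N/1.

5/2

l's match ⇒ only the (l;m) 3-j factors differ between A and B.
A: triangle coeff Δ(5,3,6) = 1/675675; Σ_t [0,2]: t=0:+1/6912 t=1:−1/2880 t=2:+1/17280 = -1/6912; (3j)²=5/429 [(5 3 6; 1 0 -1)], sign=+1
B: triangle coeff Δ(5,3,6) = 1/675675; Σ_t [0,2]: t=0:+1/34560 t=1:−1/3456 t=2:+1/5760 = -1/11520; (3j)²=2/429 [(5 3 6; 0 1 -1)], sign=+1
I_A²/I_B² = (5/429)/(2/429) = 5/2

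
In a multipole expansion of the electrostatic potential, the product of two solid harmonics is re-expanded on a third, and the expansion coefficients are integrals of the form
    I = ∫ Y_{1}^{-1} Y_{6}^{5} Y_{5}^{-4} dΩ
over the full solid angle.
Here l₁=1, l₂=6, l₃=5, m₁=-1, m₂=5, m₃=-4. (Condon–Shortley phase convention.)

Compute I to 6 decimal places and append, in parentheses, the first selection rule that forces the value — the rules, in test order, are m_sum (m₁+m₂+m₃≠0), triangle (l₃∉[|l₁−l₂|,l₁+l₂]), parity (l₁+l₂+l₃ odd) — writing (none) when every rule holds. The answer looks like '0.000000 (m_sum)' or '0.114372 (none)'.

Rules hold: Σm=0, L=12 even, 5≤5≤7.
N = 3·13·11 = 429
Δ = 2!·0!·10!/13! = 1/858
Racah Σ t=1..1: t=1:−1/14400 = -1/14400
⇒ 3j(1 6 5; 0 0 0)² = 6/143, sgn +1
Racah Σ t=2..2: t=2:+1/725760 = 1/725760
⇒ 3j(1 6 5; -1 5 -4)² = 5/78, sgn -1
4πI² = N·(3j₀)²·(3jₘ)² = 15/13
I = -1·√(1.15385/4π) = -0.30301841
No selection rule forces the value: the integral is nonzero (none).

-0.303018 (none)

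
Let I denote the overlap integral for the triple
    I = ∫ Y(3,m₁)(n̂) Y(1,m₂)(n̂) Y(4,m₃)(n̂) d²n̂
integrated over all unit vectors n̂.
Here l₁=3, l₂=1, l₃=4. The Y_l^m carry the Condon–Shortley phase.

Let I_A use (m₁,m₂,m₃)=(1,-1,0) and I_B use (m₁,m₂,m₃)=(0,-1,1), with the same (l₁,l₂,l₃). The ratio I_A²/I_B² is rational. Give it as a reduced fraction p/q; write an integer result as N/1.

l's match ⇒ only the (l;m) 3-j factors differ between A and B.
A: triangle coeff Δ(3,1,4) = 1/252; Σ_t [0,0]: t=0:+1/96 = 1/96; (3j)²=1/42 [(3 1 4; 1 -1 0)], sign=+1
B: triangle coeff Δ(3,1,4) = 1/252; Σ_t [0,0]: t=0:+1/72 = 1/72; (3j)²=5/126 [(3 1 4; 0 -1 1)], sign=-1
I_A²/I_B² = (1/42)/(5/126) = 3/5

3/5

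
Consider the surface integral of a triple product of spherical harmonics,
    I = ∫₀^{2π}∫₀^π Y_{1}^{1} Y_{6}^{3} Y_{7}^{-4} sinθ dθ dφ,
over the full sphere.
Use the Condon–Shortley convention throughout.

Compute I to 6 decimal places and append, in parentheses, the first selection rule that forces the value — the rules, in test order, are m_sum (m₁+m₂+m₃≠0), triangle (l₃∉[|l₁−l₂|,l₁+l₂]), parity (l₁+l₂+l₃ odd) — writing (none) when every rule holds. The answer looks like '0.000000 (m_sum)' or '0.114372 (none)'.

0.259489 (none)

m-sum 0 ✓  L=14 even ✓  5≤7≤7 ✓
Π(2lᵢ+1) = 3×13×15 = 585
triangle coeff Δ(1,6,7) = 1/1365
Σ_t [0,0]: t=0:+1/518400 = 1/518400
(3j)²=7/195 [(1 6 7; 0 0 0)], sign=-1
Σ_t [0,0]: t=0:+1/4354560 = 1/4354560
(3j)²=11/273 [(1 6 7; 1 3 -4)], sign=-1
⇒ 4πI² = 11/13
I = (+1)√(11/13/(4π)) = 0.25948947
No selection rule forces the value: the integral is nonzero (none).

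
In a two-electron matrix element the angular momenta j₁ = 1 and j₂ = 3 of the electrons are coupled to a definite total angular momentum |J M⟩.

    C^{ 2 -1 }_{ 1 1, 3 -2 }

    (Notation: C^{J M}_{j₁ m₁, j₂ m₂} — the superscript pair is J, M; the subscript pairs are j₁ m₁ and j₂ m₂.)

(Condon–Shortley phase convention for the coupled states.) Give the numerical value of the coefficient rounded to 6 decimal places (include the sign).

+0.690066

√[5·2!0!4!/7! · 2!0!1!5!1!3!] = √(480/7)
  +(−1)^0/∏(0,2,0,1,0,3)! = 1/12  (running 1/12)
⟨..|..⟩ = √(480/7)·(1/12) = +0.690066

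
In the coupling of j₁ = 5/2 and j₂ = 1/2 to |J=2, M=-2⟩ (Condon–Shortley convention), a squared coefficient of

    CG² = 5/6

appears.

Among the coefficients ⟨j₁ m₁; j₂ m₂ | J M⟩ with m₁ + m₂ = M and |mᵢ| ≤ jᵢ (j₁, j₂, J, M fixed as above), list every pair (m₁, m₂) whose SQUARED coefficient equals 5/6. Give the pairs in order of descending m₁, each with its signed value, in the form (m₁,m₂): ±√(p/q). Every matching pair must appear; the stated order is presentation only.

Admissible pairs with m₁+m₂ = M = -2: (-5/2,1/2), (-3/2,-1/2)
  (m₁,m₂)=(-3/2,-1/2): CG² = 1/6, CG = +√(1/6)
  (m₁,m₂)=(-5/2,1/2): CG² = 5/6, CG = −√(5/6)   ← matches the target
Pairs with CG² = 5/6: (-5/2,1/2): −√(5/6)

(-5/2,1/2): −√(5/6)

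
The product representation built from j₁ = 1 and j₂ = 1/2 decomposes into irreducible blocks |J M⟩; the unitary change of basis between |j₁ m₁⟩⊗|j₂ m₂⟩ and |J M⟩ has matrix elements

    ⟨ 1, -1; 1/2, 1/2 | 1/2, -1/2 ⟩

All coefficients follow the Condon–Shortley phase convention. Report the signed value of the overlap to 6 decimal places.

-0.816497

j₁+j₂−J=1  J+j₁−j₂=1  J−j₁+j₂=0  j₁+j₂+J+1=3
(j₁±m₁, j₂±m₂, J±M) = (0,2,1,0,0,1)
P² = 2/3
sum k=1..1:
  [1] −1/1 = -1
S = -1
C² = P²·S² = 2/3 ; C = -0.816497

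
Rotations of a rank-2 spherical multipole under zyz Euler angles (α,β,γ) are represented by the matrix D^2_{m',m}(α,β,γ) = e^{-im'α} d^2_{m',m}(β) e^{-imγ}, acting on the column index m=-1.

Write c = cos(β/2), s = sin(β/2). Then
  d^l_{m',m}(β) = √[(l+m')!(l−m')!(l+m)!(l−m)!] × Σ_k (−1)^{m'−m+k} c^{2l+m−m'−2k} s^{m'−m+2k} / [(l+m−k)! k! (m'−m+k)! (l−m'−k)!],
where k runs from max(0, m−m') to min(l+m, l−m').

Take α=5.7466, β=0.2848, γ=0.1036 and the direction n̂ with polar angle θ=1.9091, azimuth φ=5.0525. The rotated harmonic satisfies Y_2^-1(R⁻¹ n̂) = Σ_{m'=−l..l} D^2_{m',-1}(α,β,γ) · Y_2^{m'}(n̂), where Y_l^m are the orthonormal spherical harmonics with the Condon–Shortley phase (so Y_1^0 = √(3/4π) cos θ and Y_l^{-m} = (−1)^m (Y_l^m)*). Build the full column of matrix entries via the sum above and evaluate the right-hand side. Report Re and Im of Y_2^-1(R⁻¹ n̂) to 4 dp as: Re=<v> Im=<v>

Re=-0.0641 Im=-0.0605

Need the full column D^2_{m',-1} for m'=−2..2 at α=5.7466, β=0.2848, γ=0.1036.
cos(β/2)=0.989878, sin(β/2)=0.141919
d^2_{-2,-1}: single k=1 term ⇒ +0.275307;  D = +0.155728-0.227030i
d^2_{-1,-1}: k∈[0..1] ⇒ +0.960124 -0.059206 = +0.900917;  D = +0.817778-0.378009i
d^2_{0,-1}: k∈[0..1] ⇒ -0.337180 +0.006931 = -0.330250;  D = -0.328479-0.034153i
d^2_{1,-1}: k∈[0..1] ⇒ +0.059206 -0.000406 = +0.058801;  D = +0.047157+0.035124i
d^2_{2,-1}: single k=0 term ⇒ -0.005659;  D = -0.002173-0.005225i
Y_2^{m'}(θ=1.9091,φ=5.0525) and Σ D·Y over m':
  (+0.1557-0.2270i)·(-0.2672+0.2162i)  (+0.8178-0.3780i)·(-0.0807-0.2280i)  (-0.3285-0.0342i)·(-0.2112+0.0000i)  (+0.0472+0.0351i)·(+0.0807-0.2280i)  (-0.0022-0.0052i)·(-0.2672-0.2162i)
Y_2^-1(R⁻¹ n̂) = -0.064075-0.060469i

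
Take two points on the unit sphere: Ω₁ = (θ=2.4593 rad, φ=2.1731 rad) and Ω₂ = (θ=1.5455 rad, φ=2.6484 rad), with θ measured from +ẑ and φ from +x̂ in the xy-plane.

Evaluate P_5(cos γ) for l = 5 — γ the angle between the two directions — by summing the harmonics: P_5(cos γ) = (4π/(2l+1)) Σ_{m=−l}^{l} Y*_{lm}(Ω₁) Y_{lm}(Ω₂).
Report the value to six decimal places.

Addition theorem: P_5(cos γ) = (4π/11) Σ_m Y*_{lm}(Ω₁) Y_{lm}(Ω₂), m = −5…5:
  m=-5: Y*=-0.00600 - 0.04588j  Y=0.36159 - 0.28980j  product -0.01547 - 0.01485j
  m=-4: Y*=0.13392 - 0.12042j  Y=-0.01451 + 0.03412j  product 0.00217 + 0.00632j
  m=-3: Y*=0.37287 + 0.08971j  Y=0.03130 + 0.34219j  product -0.01903 + 0.13040j
  m=-2: Y*=0.15115 + 0.39415j  Y=-0.02359 - 0.03566j  product 0.01049 - 0.01469j
  m=-1: Y*=-0.02137 + 0.03108j  Y=-0.27950 - 0.15023j  product 0.01064 - 0.00548j
  m=+0: Y*=0.39088 + 0.00000j  Y=0.04424 + 0.00000j  product 0.01729 + 0.00000j
  m=+1: Y*=0.02137 + 0.03108j  Y=0.27950 - 0.15023j  product 0.01064 + 0.00548j
  m=+2: Y*=0.15115 - 0.39415j  Y=-0.02359 + 0.03566j  product 0.01049 + 0.01469j
  m=+3: Y*=-0.37287 + 0.08971j  Y=-0.03130 + 0.34219j  product -0.01903 - 0.13040j
  m=+4: Y*=0.13392 + 0.12042j  Y=-0.01451 - 0.03412j  product 0.00217 - 0.00632j
  m=+5: Y*=0.00600 - 0.04588j  Y=-0.36159 - 0.28980j  product -0.01547 + 0.01485j
Accumulated sum -0.00510 + 0.00000j; after 4π/(2l+1) scaling, -0.00583 + 0.00000j ⇒ P_5 = -0.005829

-0.005829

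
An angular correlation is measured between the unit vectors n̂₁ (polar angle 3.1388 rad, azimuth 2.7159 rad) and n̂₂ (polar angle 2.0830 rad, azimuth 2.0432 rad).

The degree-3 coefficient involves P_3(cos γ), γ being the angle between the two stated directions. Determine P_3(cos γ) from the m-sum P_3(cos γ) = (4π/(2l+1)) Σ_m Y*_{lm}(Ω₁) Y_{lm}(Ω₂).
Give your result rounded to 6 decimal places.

Addition theorem: P_3(cos γ) = (4π/7) Σ_m Y*_{lm}(Ω₁) Y_{lm}(Ω₂), m = −3…3:
  m=-3: (-0.000000+0.000000i) × (+0.273072+0.042273i) = -0.000000+0.000000i  (running Σ = -0.000000+0.000000i)
  m=-2: (-0.000005+0.000006i) × (+0.222973-0.308404i) = +0.000001+0.000003i  (running Σ = +0.000001+0.000003i)
  m=-1: (-0.003288+0.001491i) × (-0.025763-0.050418i) = +0.000160+0.000127i  (running Σ = +0.000161+0.000130i)
  m=0: (-0.746335-0.000000i) × (+0.329028+0.000000i) = -0.245565-0.000000i  (running Σ = -0.245404+0.000130i)
  m=1: (+0.003288+0.001491i) × (+0.025763-0.050418i) = +0.000160-0.000127i  (running Σ = -0.245245+0.000003i)
  m=2: (-0.000005-0.000006i) × (+0.222973+0.308404i) = +0.000001-0.000003i  (running Σ = -0.245244+0.000000i)
  m=3: (+0.000000+0.000000i) × (-0.273072+0.042273i) = -0.000000-0.000000i  (running Σ = -0.245244-0.000000i)
Total Σ_m = -0.245244-0.000000i. Multiply by 1.795196: -0.440261-0.000000i. P_3(cos γ) = -0.440261

-0.440261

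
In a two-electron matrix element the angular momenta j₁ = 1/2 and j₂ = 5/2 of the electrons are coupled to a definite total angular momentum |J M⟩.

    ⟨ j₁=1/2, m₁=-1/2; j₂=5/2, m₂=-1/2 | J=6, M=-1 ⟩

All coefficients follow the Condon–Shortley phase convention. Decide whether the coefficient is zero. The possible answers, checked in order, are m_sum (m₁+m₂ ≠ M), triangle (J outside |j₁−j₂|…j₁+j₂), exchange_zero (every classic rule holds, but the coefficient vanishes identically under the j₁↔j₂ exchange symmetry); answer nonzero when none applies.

m-sum: m₁+m₂ = -1/2+(-1/2) = -1, M = -1  ✓
triangle: need |j₁−j₂| ≤ J ≤ j₁+j₂, i.e. J ∈ [2, 3]; J = 6 is outside ✗ ⇒ coefficient is 0

triangle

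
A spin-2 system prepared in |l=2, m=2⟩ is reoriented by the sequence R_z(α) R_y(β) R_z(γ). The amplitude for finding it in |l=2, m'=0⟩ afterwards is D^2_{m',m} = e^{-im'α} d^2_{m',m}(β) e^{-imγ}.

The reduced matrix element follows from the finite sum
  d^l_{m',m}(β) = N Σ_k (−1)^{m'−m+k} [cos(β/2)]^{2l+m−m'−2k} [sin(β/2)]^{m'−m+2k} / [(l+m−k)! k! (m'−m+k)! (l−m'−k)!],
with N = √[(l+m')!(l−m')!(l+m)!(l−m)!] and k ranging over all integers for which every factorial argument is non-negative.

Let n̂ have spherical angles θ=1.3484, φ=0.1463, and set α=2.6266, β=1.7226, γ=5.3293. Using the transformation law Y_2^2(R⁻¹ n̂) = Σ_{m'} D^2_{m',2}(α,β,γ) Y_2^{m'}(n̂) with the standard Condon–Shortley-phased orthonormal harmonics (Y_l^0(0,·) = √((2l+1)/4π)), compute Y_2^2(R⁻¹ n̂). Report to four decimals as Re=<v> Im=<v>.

Need the full column D^2_{m',2} for m'=−2..2 at α=2.6266, β=1.7226, γ=5.3293.
cos(β/2)=0.651452, sin(β/2)=0.758690
d^2_{-2,2}: single k=4 term ⇒ +0.331328;  D = +0.211671+0.254899i
d^2_{-1,2}: single k=3 term ⇒ +0.568991;  D = -0.100757-0.559999i
d^2_{0,2}: single k=2 term ⇒ +0.598369;  D = -0.197841+0.564716i
d^2_{1,2}: single k=1 term ⇒ +0.419509;  D = +0.315713-0.276248i
d^2_{2,2}: single k=0 term ⇒ +0.180106;  D = -0.176378+0.036459i
Y_2^{m'}(θ=1.3484,φ=0.1463) and Σ D·Y over m':
  (+0.2117+0.2549i)·(+0.3519-0.1060i)  (-0.1008-0.5600i)·(+0.1644-0.0242i)  (-0.1978+0.5647i)·(-0.2694+0.0000i)  (+0.3157-0.2762i)·(-0.1644-0.0242i)  (-0.1764+0.0365i)·(+0.3519+0.1060i)
Y_2^2(R⁻¹ n̂) = +0.000123-0.142591i

Re=0.0001 Im=-0.1426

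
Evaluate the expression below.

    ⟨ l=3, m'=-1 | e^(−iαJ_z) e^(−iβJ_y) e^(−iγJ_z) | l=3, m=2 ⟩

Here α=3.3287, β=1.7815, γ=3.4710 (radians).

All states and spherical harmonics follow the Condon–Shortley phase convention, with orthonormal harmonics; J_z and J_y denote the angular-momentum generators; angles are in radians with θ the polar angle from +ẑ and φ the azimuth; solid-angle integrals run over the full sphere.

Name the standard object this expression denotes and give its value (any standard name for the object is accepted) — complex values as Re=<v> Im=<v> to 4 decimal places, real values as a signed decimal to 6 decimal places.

Wigner D-matrix element, Re=-0.1551 Im=0.0791

This is a Wigner D-matrix element — the rotation-matrix element ⟨l m'| R(α,β,γ) |l m⟩ in the angular-momentum basis.
First d^3_{-1,2}(β=1.7815), then the phase factors e^{-i(-1)α} and e^{-i(2)γ}:
Half-angle: c=0.628829, s=0.777544. N=√(2·24·120·1)=75.894664
The bounds max(0,m−m')=3 and min(l+m,l−m')=4 give 2 terms
  k=3: (−1)^0·75.8947/(12)·0.6288^3·0.7775^3 = +0.739268
  k=4: (−1)^1·75.8947/(24)·0.6288^1·0.7775^5 = -0.565140
d^3_{-1,2}(1.7815) = +0.739268 -0.565140 = +0.174128
D = (-0.982546-0.186018i)·(+0.174128)·(+0.790718-0.612180i) = -0.155112+0.079125i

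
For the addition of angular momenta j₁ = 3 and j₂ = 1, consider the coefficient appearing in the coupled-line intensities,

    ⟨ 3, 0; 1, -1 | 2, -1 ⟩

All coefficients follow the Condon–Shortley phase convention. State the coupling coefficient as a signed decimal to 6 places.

+0.377964  (= +√(1/7))

√[5·2!4!0!/7! · 3!3!0!2!1!3!] = √(144/7)
  +(−1)^0/∏(0,2,3,0,1,0)! = 1/12  (running 1/12)
⟨..|..⟩ = √(144/7)·(1/12) = +0.377964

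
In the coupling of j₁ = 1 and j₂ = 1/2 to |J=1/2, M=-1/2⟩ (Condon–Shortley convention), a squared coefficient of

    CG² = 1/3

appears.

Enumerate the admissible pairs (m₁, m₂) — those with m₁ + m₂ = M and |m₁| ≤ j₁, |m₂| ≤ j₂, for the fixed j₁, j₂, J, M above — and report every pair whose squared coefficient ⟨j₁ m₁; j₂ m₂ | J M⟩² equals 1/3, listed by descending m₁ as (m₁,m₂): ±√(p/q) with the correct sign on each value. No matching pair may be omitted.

Admissible pairs with m₁+m₂ = M = -1/2: (-1,1/2), (0,-1/2)
  (m₁,m₂)=(0,-1/2): CG² = 1/3, CG = +√(1/3)   ← matches the target
  (m₁,m₂)=(-1,1/2): CG² = 2/3, CG = −√(2/3)
Pairs with CG² = 1/3: (0,-1/2): +√(1/3)

(0,-1/2): +√(1/3)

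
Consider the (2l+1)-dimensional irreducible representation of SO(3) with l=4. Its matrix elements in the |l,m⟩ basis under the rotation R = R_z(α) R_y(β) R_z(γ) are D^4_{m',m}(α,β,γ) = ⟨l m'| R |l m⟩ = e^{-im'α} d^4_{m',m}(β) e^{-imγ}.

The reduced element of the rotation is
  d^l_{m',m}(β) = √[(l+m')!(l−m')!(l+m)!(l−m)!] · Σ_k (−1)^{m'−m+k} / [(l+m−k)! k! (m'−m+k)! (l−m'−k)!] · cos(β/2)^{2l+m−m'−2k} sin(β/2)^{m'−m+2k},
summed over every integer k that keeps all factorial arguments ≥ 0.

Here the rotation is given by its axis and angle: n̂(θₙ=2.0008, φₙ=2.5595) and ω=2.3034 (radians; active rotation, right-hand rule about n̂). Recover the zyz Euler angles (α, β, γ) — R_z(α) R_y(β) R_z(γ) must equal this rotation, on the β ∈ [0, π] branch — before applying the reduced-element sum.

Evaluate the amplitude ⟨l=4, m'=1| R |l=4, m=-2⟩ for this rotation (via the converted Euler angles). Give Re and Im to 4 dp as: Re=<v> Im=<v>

Axis–angle → zyz. n̂ = (sinθₙcosφₙ, sinθₙsinφₙ, cosθₙ) = (-0.759271, +0.499724, -0.416874), ω = 2.3034.
R = I cosω + sinω [n̂]ₓ + (1−cosω) n̂n̂ᵀ gives
  R = [+0.293246, -0.323270, +0.899724; -0.943108, -0.252066, +0.216819; +0.156699, -0.912118, -0.378795]
β = atan2(√(R₁₃²+R₂₃²), R₃₃) = 1.959291; α = atan2(R₂₃, R₁₃) mod 2π = 0.236475; γ = atan2(R₃₂, −R₃₁) mod 2π = 4.542253
Split into d^4_{1,-2}(β=1.9593) × two z-phases.
With c≡cos(β/2)=0.557317 and s≡sin(β/2)=0.830300, N=[120·6·2·720]^{1/2}=1018.233765
k∈{0,1,2} keeps every argument non-negative
  k=0: (−1)^3·1018.2338/(72)·0.5573^5·0.8303^3 = -0.435243
  k=1: (−1)^4·1018.2338/(48)·0.5573^3·0.8303^5 = +1.449065
  k=2: (−1)^5·1018.2338/(240)·0.5573^1·0.8303^7 = -0.643255
d^4_{1,-2}(1.9593) = -0.435243 +1.449065 -0.643255 = +0.370568
Attach z-rotation phases: D = e^{-i(1)(0.2365)}·(+0.370568)·e^{-i(-2)(4.5423)} = -0.310625+0.202070i

Re=-0.3106 Im=0.2021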